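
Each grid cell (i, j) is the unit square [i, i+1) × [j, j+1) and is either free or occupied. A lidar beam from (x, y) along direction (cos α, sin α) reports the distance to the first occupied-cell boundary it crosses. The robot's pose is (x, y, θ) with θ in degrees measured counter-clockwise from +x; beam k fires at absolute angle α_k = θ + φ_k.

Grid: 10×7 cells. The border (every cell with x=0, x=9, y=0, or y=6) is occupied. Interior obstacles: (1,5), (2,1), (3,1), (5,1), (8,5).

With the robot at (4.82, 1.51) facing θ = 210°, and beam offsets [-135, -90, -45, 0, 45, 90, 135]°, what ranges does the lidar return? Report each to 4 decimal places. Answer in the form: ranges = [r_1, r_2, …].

beam 1: φ=-135°, α=75°
  dir = (cos 75°, sin 75°) = (0.2588, 0.9659); from cell (4,1)
  next x-line at t=0.6955, next y-line at t=0.5073; Δt_x=3.8637, Δt_y=1.0353
    y: enter (4,2) at t=0.5073
    x: enter (5,2) at t=0.6955
    y: enter (5,3) at t=1.5426
    y: enter (5,4) at t=2.5778
    y: enter (5,5) at t=3.6131
    x: enter (6,5) at t=4.5592
    y: enter (6,6) at t=4.6484 ← occupied
  → r_1 = 4.6484
beam 2: φ=-90°, α=120°
  dir = (cos 120°, sin 120°) = (-0.5000, 0.8660); from cell (4,1)
  next x-line at t=1.6400, next y-line at t=0.5658; Δt_x=2.0000, Δt_y=1.1547
    y: enter (4,2) at t=0.5658
    x: enter (3,2) at t=1.6400
    y: enter (3,3) at t=1.7205
    y: enter (3,4) at t=2.8752
    x: enter (2,4) at t=3.6400
    y: enter (2,5) at t=4.0299
    y: enter (2,6) at t=5.1846 ← occupied
  → r_2 = 5.1846
beam 3: φ=-45°, α=165°
  dir = (cos 165°, sin 165°) = (-0.9659, 0.2588); from cell (4,1)
  next x-line at t=0.8489, next y-line at t=1.8932; Δt_x=1.0353, Δt_y=3.8637
    x: enter (3,1) at t=0.8489 ← occupied
  → r_3 = 0.8489
beam 4: φ=0°, α=210°
  dir = (cos 210°, sin 210°) = (-0.8660, -0.5000); from cell (4,1)
  next x-line at t=0.9469, next y-line at t=1.0200; Δt_x=1.1547, Δt_y=2.0000
    x: enter (3,1) at t=0.9469 ← occupied
  → r_4 = 0.9469
beam 5: φ=45°, α=255°
  dir = (cos 255°, sin 255°) = (-0.2588, -0.9659); from cell (4,1)
  next x-line at t=3.1682, next y-line at t=0.5280; Δt_x=3.8637, Δt_y=1.0353
    y: enter (4,0) at t=0.5280 ← occupied
  → r_5 = 0.5280
beam 6: φ=90°, α=300°
  dir = (cos 300°, sin 300°) = (0.5000, -0.8660); from cell (4,1)
  next x-line at t=0.3600, next y-line at t=0.5889; Δt_x=2.0000, Δt_y=1.1547
    x: enter (5,1) at t=0.3600 ← occupied
  → r_6 = 0.3600
beam 7: φ=135°, α=345°
  dir = (cos 345°, sin 345°) = (0.9659, -0.2588); from cell (4,1)
  next x-line at t=0.1863, next y-line at t=1.9705; Δt_x=1.0353, Δt_y=3.8637
    x: enter (5,1) at t=0.1863 ← occupied
  → r_7 = 0.1863

ranges = [4.6484, 5.1846, 0.8489, 0.9469, 0.5280, 0.3600, 0.1863]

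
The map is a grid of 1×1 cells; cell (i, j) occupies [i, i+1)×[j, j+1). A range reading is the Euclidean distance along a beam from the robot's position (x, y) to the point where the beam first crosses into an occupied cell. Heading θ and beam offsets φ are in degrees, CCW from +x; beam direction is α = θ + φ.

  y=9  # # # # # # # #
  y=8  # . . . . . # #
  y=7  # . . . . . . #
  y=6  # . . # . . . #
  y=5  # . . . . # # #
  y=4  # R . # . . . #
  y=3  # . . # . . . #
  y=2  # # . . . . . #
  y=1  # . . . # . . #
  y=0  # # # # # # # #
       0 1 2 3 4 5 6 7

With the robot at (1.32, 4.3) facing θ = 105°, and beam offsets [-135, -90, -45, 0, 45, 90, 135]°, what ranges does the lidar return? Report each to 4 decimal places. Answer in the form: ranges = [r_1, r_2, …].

beam 1: φ=-135°, α=330°
  direction (0.8660, -0.5000); cell (1,4); t to first gridline: x 0.7852, y 0.6000 (then +1.1547 / +2.0000)
    (1,3) via y @ 0.6000
    (2,3) via x @ 0.7852
    (3,3) via x @ 1.9399  # hit
  → r_1 = 1.9399
beam 2: φ=-90°, α=15°
  direction (0.9659, 0.2588); cell (1,4); t to first gridline: x 0.7040, y 2.7046 (then +1.0353 / +3.8637)
    (2,4) via x @ 0.7040
    (3,4) via x @ 1.7393  # hit
  → r_2 = 1.7393
beam 3: φ=-45°, α=60°
  direction (0.5000, 0.8660); cell (1,4); t to first gridline: x 1.3600, y 0.8083 (then +2.0000 / +1.1547)
    (1,5) via y @ 0.8083
    (2,5) via x @ 1.3600
    (2,6) via y @ 1.9630
    (2,7) via y @ 3.1177
    (3,7) via x @ 3.3600
    (3,8) via y @ 4.2724
    (4,8) via x @ 5.3600
    (4,9) via y @ 5.4271  # hit
  → r_3 = 5.4271
beam 4: φ=0°, α=105°
  direction (-0.2588, 0.9659); cell (1,4); t to first gridline: x 1.2364, y 0.7247 (then +3.8637 / +1.0353)
    (1,5) via y @ 0.7247
    (0,5) via x @ 1.2364  # hit
  → r_4 = 1.2364
beam 5: φ=45°, α=150°
  direction (-0.8660, 0.5000); cell (1,4); t to first gridline: x 0.3695, y 1.4000 (then +1.1547 / +2.0000)
    (0,4) via x @ 0.3695  # hit
  → r_5 = 0.3695
beam 6: φ=90°, α=195°
  direction (-0.9659, -0.2588); cell (1,4); t to first gridline: x 0.3313, y 1.1591 (then +1.0353 / +3.8637)
    (0,4) via x @ 0.3313  # hit
  → r_6 = 0.3313
beam 7: φ=135°, α=240°
  direction (-0.5000, -0.8660); cell (1,4); t to first gridline: x 0.6400, y 0.3464 (then +2.0000 / +1.1547)
    (1,3) via y @ 0.3464
    (0,3) via x @ 0.6400  # hit
  → r_7 = 0.6400

ranges = [1.9399, 1.7393, 5.4271, 1.2364, 0.3695, 0.3313, 0.6400]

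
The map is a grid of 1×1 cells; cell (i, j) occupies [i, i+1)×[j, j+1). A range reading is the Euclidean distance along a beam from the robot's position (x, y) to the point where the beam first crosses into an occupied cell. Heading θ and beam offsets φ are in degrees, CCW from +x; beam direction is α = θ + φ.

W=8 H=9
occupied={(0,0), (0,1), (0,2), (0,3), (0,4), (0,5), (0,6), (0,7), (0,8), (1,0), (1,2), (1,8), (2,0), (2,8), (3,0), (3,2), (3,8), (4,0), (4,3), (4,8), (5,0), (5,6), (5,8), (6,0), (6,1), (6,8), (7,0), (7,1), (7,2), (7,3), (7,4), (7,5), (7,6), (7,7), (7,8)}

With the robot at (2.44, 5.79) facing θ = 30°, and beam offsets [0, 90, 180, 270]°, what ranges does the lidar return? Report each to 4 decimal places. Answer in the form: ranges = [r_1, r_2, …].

beam 1: φ=0°, α=30°
  dir = (cos 30°, sin 30°) = (0.8660, 0.5000); from cell (2,5)
  next x-line at t=0.6466, next y-line at t=0.4200; Δt_x=1.1547, Δt_y=2.0000
    y: enter (2,6) at t=0.4200
    x: enter (3,6) at t=0.6466
    x: enter (4,6) at t=1.8013
    y: enter (4,7) at t=2.4200
    x: enter (5,7) at t=2.9560
    x: enter (6,7) at t=4.1107
    y: enter (6,8) at t=4.4200 ← occupied
  → r_1 = 4.4200
beam 2: φ=90°, α=120°
  dir = (cos 120°, sin 120°) = (-0.5000, 0.8660); from cell (2,5)
  next x-line at t=0.8800, next y-line at t=0.2425; Δt_x=2.0000, Δt_y=1.1547
    y: enter (2,6) at t=0.2425
    x: enter (1,6) at t=0.8800
    y: enter (1,7) at t=1.3972
    y: enter (1,8) at t=2.5519 ← occupied
  → r_2 = 2.5519
beam 3: φ=180°, α=210°
  dir = (cos 210°, sin 210°) = (-0.8660, -0.5000); from cell (2,5)
  next x-line at t=0.5081, next y-line at t=1.5800; Δt_x=1.1547, Δt_y=2.0000
    x: enter (1,5) at t=0.5081
    y: enter (1,4) at t=1.5800
    x: enter (0,4) at t=1.6628 ← occupied
  → r_3 = 1.6628
beam 4: φ=270°, α=300°
  dir = (cos 300°, sin 300°) = (0.5000, -0.8660); from cell (2,5)
  next x-line at t=1.1200, next y-line at t=0.9122; Δt_x=2.0000, Δt_y=1.1547
    y: enter (2,4) at t=0.9122
    x: enter (3,4) at t=1.1200
    y: enter (3,3) at t=2.0669
    x: enter (4,3) at t=3.1200 ← occupied
  → r_4 = 3.1200

ranges = [4.4200, 2.5519, 1.6628, 3.1200]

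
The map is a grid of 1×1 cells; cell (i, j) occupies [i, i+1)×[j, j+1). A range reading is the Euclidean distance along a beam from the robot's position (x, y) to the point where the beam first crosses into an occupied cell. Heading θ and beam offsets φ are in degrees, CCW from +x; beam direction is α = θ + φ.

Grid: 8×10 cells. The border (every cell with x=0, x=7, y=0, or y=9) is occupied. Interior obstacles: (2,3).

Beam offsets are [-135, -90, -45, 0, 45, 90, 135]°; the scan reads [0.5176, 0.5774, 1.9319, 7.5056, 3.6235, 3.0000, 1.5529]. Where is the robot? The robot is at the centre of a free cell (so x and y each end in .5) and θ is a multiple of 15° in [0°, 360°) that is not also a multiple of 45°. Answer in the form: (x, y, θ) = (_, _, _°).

(x, y, θ) = (6.5, 2.5, 120°)

The pose lattice has 47·16 = 752 candidates. Test each by forward raycasting.
  (5.5, 8.5, 120°): beam 1 = 1.5529 ≠ 0.5176 ✗
  (6.5, 6.5, 210°): beam 1 = 1.9319 ≠ 0.5176 ✗
  (5.5, 2.5, 150°): beam 1 = 1.5529 ≠ 0.5176 ✗
  …
  (6.5, 2.5, 120°): r_1=0.5176, r_2=0.5774, r_3=1.9319, r_4=7.5056, r_5=3.6235, r_6=3.0000, r_7=1.5529 — all match ✓
Unique over the lattice → pose = (6.5, 2.5, 120°).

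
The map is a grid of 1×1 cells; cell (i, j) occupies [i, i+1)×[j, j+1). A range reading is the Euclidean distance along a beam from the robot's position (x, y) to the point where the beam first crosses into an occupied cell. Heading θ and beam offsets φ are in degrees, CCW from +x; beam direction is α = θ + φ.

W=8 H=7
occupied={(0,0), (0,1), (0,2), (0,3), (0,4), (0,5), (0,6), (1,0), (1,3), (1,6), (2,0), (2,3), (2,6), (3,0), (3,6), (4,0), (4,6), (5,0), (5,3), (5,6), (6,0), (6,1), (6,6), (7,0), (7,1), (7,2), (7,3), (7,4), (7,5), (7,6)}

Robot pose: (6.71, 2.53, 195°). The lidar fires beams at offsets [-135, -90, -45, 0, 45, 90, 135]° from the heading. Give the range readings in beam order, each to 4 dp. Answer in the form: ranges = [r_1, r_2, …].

beam 1: φ=-135°, α=60°
  direction (0.5000, 0.8660); cell (6,2); t to first gridline: x 0.5800, y 0.5427 (then +2.0000 / +1.1547)
    (6,3) via y @ 0.5427
    (7,3) via x @ 0.5800  # hit
  → r_1 = 0.5800
beam 2: φ=-90°, α=105°
  direction (-0.2588, 0.9659); cell (6,2); t to first gridline: x 2.7432, y 0.4866 (then +3.8637 / +1.0353)
    (6,3) via y @ 0.4866
    (6,4) via y @ 1.5219
    (6,5) via y @ 2.5571
    (5,5) via x @ 2.7432
    (5,6) via y @ 3.5924  # hit
  → r_2 = 3.5924
beam 3: φ=-45°, α=150°
  direction (-0.8660, 0.5000); cell (6,2); t to first gridline: x 0.8198, y 0.9400 (then +1.1547 / +2.0000)
    (5,2) via x @ 0.8198
    (5,3) via y @ 0.9400  # hit
  → r_3 = 0.9400
beam 4: φ=0°, α=195°
  direction (-0.9659, -0.2588); cell (6,2); t to first gridline: x 0.7350, y 2.0478 (then +1.0353 / +3.8637)
    (5,2) via x @ 0.7350
    (4,2) via x @ 1.7703
    (4,1) via y @ 2.0478
    (3,1) via x @ 2.8056
    (2,1) via x @ 3.8409
    (1,1) via x @ 4.8762
    (0,1) via x @ 5.9114  # hit
  → r_4 = 5.9114
beam 5: φ=45°, α=240°
  direction (-0.5000, -0.8660); cell (6,2); t to first gridline: x 1.4200, y 0.6120 (then +2.0000 / +1.1547)
    (6,1) via y @ 0.6120  # hit
  → r_5 = 0.6120
beam 6: φ=90°, α=285°
  direction (0.2588, -0.9659); cell (6,2); t to first gridline: x 1.1205, y 0.5487 (then +3.8637 / +1.0353)
    (6,1) via y @ 0.5487  # hit
  → r_6 = 0.5487
beam 7: φ=135°, α=330°
  direction (0.8660, -0.5000); cell (6,2); t to first gridline: x 0.3349, y 1.0600 (then +1.1547 / +2.0000)
    (7,2) via x @ 0.3349  # hit
  → r_7 = 0.3349

ranges = [0.5800, 3.5924, 0.9400, 5.9114, 0.6120, 0.5487, 0.3349]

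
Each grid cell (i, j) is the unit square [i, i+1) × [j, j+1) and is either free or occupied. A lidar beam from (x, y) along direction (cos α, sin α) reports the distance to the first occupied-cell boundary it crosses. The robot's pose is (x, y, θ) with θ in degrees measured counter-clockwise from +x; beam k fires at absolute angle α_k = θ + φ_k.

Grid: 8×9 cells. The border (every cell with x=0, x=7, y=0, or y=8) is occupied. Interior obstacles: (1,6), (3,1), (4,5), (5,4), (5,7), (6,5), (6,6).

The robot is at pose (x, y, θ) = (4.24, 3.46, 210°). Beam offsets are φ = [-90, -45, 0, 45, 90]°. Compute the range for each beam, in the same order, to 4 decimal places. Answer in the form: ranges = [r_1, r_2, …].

ranges = [5.2423, 3.3543, 3.7412, 1.5115, 2.8406]

beam 1: φ=-90°, α=120°
  d=(-0.5000,0.8660)  start (4,3)  tX=0.4800 tY=0.6235  stride 1/|dx|=2.0000 1/|dy|=1.1547
    cross x-line → (3,3), t=0.4800
    cross y-line → (3,4), t=0.6235
    cross y-line → (3,5), t=1.7782
    cross x-line → (2,5), t=2.4800
    cross y-line → (2,6), t=2.9329
    cross y-line → (2,7), t=4.0876
    cross x-line → (1,7), t=4.4800
    cross y-line → (1,8), t=5.2423 (wall)
  → r_1 = 5.2423
beam 2: φ=-45°, α=165°
  d=(-0.9659,0.2588)  start (4,3)  tX=0.2485 tY=2.0864  stride 1/|dx|=1.0353 1/|dy|=3.8637
    cross x-line → (3,3), t=0.2485
    cross x-line → (2,3), t=1.2837
    cross y-line → (2,4), t=2.0864
    cross x-line → (1,4), t=2.3190
    cross x-line → (0,4), t=3.3543 (wall)
  → r_2 = 3.3543
beam 3: φ=0°, α=210°
  d=(-0.8660,-0.5000)  start (4,3)  tX=0.2771 tY=0.9200  stride 1/|dx|=1.1547 1/|dy|=2.0000
    cross x-line → (3,3), t=0.2771
    cross y-line → (3,2), t=0.9200
    cross x-line → (2,2), t=1.4318
    cross x-line → (1,2), t=2.5865
    cross y-line → (1,1), t=2.9200
    cross x-line → (0,1), t=3.7412 (wall)
  → r_3 = 3.7412
beam 4: φ=45°, α=255°
  d=(-0.2588,-0.9659)  start (4,3)  tX=0.9273 tY=0.4762  stride 1/|dx|=3.8637 1/|dy|=1.0353
    cross y-line → (4,2), t=0.4762
    cross x-line → (3,2), t=0.9273
    cross y-line → (3,1), t=1.5115 (wall)
  → r_4 = 1.5115
beam 5: φ=90°, α=300°
  d=(0.5000,-0.8660)  start (4,3)  tX=1.5200 tY=0.5312  stride 1/|dx|=2.0000 1/|dy|=1.1547
    cross y-line → (4,2), t=0.5312
    cross x-line → (5,2), t=1.5200
    cross y-line → (5,1), t=1.6859
    cross y-line → (5,0), t=2.8406 (wall)
  → r_5 = 2.8406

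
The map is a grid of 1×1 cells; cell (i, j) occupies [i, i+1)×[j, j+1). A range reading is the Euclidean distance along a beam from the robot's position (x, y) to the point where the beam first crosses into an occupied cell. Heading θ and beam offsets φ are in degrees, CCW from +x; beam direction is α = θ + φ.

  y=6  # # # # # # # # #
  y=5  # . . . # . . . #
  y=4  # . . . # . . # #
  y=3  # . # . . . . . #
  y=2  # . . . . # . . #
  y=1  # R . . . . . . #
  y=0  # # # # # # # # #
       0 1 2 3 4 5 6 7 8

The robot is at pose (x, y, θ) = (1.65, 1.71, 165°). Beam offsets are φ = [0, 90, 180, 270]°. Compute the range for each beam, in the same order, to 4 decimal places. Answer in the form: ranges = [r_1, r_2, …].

ranges = [0.6729, 0.7350, 2.7432, 1.3523]

beam 1: φ=0°, α=165°
  cosα=-0.9659 sinα=0.2588 | (1,1) | tMaxX 0.6729 tMaxY 1.1205 | tΔX 1.0353 tΔY 3.8637
    t=0.6729 [x] (0,1) — stop
  → r_1 = 0.6729
beam 2: φ=90°, α=255°
  cosα=-0.2588 sinα=-0.9659 | (1,1) | tMaxX 2.5114 tMaxY 0.7350 | tΔX 3.8637 tΔY 1.0353
    t=0.7350 [y] (1,0) — stop
  → r_2 = 0.7350
beam 3: φ=180°, α=345°
  cosα=0.9659 sinα=-0.2588 | (1,1) | tMaxX 0.3623 tMaxY 2.7432 | tΔX 1.0353 tΔY 3.8637
    t=0.3623 [x] (2,1)
    t=1.3976 [x] (3,1)
    t=2.4329 [x] (4,1)
    t=2.7432 [y] (4,0) — stop
  → r_3 = 2.7432
beam 4: φ=270°, α=75°
  cosα=0.2588 sinα=0.9659 | (1,1) | tMaxX 1.3523 tMaxY 0.3002 | tΔX 3.8637 tΔY 1.0353
    t=0.3002 [y] (1,2)
    t=1.3355 [y] (1,3)
    t=1.3523 [x] (2,3) — stop
  → r_4 = 1.3523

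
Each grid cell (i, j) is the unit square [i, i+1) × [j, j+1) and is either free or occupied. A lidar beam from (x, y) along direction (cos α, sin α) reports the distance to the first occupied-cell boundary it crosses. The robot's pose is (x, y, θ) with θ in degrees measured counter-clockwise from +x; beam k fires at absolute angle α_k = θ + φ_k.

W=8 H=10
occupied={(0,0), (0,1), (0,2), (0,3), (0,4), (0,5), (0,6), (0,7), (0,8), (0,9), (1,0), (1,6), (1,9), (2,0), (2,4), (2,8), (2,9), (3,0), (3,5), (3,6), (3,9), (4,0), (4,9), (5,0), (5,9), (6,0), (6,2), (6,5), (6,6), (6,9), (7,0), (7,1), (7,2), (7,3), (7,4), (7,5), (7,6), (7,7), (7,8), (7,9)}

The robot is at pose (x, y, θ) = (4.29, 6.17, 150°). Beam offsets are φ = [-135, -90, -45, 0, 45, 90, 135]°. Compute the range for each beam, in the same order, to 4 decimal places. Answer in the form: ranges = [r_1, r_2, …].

ranges = [1.7703, 3.2678, 2.9298, 0.3349, 0.3002, 0.5800, 5.3524]

beam 1: φ=-135°, α=15°
  d=(0.9659,0.2588)  start (4,6)  tX=0.7350 tY=3.2069  stride 1/|dx|=1.0353 1/|dy|=3.8637
    cross x-line → (5,6), t=0.7350
    cross x-line → (6,6), t=1.7703 (wall)
  → r_1 = 1.7703
beam 2: φ=-90°, α=60°
  d=(0.5000,0.8660)  start (4,6)  tX=1.4200 tY=0.9584  stride 1/|dx|=2.0000 1/|dy|=1.1547
    cross y-line → (4,7), t=0.9584
    cross x-line → (5,7), t=1.4200
    cross y-line → (5,8), t=2.1131
    cross y-line → (5,9), t=3.2678 (wall)
  → r_2 = 3.2678
beam 3: φ=-45°, α=105°
  d=(-0.2588,0.9659)  start (4,6)  tX=1.1205 tY=0.8593  stride 1/|dx|=3.8637 1/|dy|=1.0353
    cross y-line → (4,7), t=0.8593
    cross x-line → (3,7), t=1.1205
    cross y-line → (3,8), t=1.8946
    cross y-line → (3,9), t=2.9298 (wall)
  → r_3 = 2.9298
beam 4: φ=0°, α=150°
  d=(-0.8660,0.5000)  start (4,6)  tX=0.3349 tY=1.6600  stride 1/|dx|=1.1547 1/|dy|=2.0000
    cross x-line → (3,6), t=0.3349 (wall)
  → r_4 = 0.3349
beam 5: φ=45°, α=195°
  d=(-0.9659,-0.2588)  start (4,6)  tX=0.3002 tY=0.6568  stride 1/|dx|=1.0353 1/|dy|=3.8637
    cross x-line → (3,6), t=0.3002 (wall)
  → r_5 = 0.3002
beam 6: φ=90°, α=240°
  d=(-0.5000,-0.8660)  start (4,6)  tX=0.5800 tY=0.1963  stride 1/|dx|=2.0000 1/|dy|=1.1547
    cross y-line → (4,5), t=0.1963
    cross x-line → (3,5), t=0.5800 (wall)
  → r_6 = 0.5800
beam 7: φ=135°, α=285°
  d=(0.2588,-0.9659)  start (4,6)  tX=2.7432 tY=0.1760  stride 1/|dx|=3.8637 1/|dy|=1.0353
    cross y-line → (4,5), t=0.1760
    cross y-line → (4,4), t=1.2113
    cross y-line → (4,3), t=2.2465
    cross x-line → (5,3), t=2.7432
    cross y-line → (5,2), t=3.2818
    cross y-line → (5,1), t=4.3171
    cross y-line → (5,0), t=5.3524 (wall)
  → r_7 = 5.3524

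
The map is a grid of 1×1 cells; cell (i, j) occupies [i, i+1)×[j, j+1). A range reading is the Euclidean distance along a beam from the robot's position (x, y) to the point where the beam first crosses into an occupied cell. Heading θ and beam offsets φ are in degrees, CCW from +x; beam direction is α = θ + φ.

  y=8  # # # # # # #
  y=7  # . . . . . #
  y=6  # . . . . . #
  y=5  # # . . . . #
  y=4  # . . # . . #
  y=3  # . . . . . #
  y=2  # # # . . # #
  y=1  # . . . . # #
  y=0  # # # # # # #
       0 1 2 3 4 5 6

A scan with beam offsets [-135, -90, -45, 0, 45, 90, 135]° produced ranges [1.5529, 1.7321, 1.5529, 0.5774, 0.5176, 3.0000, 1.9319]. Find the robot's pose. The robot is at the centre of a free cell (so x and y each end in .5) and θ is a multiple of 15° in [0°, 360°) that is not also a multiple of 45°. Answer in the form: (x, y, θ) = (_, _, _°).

The pose lattice has 29·16 = 464 candidates. Test each by forward raycasting.
  (3.5, 2.5, 330°): beam 1 = 0.5176 ≠ 1.5529 ✗
  (4.5, 3.5, 120°): beam 3 = 4.6587 ≠ 1.5529 ✗
  (5.5, 5.5, 210°): beam 1 = 1.9319 ≠ 1.5529 ✗
  (2.5, 3.5, 120°): beam 1 = 2.5882 ≠ 1.5529 ✗
  (4.5, 4.5, 345°): beam 1 = 0.5774 ≠ 1.5529 ✗
  …
  (4.5, 2.5, 330°): r_1=1.5529, r_2=1.7321, r_3=1.5529, r_4=0.5774, r_5=0.5176, r_6=3.0000, r_7=1.9319 — all match ✓
No second candidate reproduces the full scan.

(x, y, θ) = (4.5, 2.5, 330°)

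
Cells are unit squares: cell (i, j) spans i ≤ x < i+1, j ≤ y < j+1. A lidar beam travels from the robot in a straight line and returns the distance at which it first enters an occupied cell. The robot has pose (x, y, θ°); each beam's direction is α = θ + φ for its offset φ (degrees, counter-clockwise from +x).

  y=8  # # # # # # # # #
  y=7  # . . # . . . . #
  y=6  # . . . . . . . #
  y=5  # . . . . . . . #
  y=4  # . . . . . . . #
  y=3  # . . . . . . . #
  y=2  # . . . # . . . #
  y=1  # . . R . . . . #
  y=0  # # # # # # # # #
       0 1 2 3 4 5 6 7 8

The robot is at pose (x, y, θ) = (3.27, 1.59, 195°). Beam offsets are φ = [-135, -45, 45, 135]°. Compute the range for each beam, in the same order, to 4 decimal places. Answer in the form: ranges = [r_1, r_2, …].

ranges = [1.4600, 2.6212, 0.6813, 1.1800]

beam 1: φ=-135°, α=60°
  cosα=0.5000 sinα=0.8660 | (3,1) | tMaxX 1.4600 tMaxY 0.4734 | tΔX 2.0000 tΔY 1.1547
    t=0.4734 [y] (3,2)
    t=1.4600 [x] (4,2) — stop
  → r_1 = 1.4600
beam 2: φ=-45°, α=150°
  cosα=-0.8660 sinα=0.5000 | (3,1) | tMaxX 0.3118 tMaxY 0.8200 | tΔX 1.1547 tΔY 2.0000
    t=0.3118 [x] (2,1)
    t=0.8200 [y] (2,2)
    t=1.4665 [x] (1,2)
    t=2.6212 [x] (0,2) — stop
  → r_2 = 2.6212
beam 3: φ=45°, α=240°
  cosα=-0.5000 sinα=-0.8660 | (3,1) | tMaxX 0.5400 tMaxY 0.6813 | tΔX 2.0000 tΔY 1.1547
    t=0.5400 [x] (2,1)
    t=0.6813 [y] (2,0) — stop
  → r_3 = 0.6813
beam 4: φ=135°, α=330°
  cosα=0.8660 sinα=-0.5000 | (3,1) | tMaxX 0.8429 tMaxY 1.1800 | tΔX 1.1547 tΔY 2.0000
    t=0.8429 [x] (4,1)
    t=1.1800 [y] (4,0) — stop
  → r_4 = 1.1800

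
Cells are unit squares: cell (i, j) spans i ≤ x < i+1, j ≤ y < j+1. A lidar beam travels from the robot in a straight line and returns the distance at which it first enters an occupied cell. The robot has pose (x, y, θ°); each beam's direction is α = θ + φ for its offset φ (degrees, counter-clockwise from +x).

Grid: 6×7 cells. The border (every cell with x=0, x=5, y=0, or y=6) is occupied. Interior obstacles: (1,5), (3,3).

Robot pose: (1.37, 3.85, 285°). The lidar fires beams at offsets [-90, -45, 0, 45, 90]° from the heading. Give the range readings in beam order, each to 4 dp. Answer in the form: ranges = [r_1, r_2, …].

beam 1: φ=-90°, α=195°
  dir = (cos 195°, sin 195°) = (-0.9659, -0.2588); from cell (1,3)
  next x-line at t=0.3831, next y-line at t=3.2841; Δt_x=1.0353, Δt_y=3.8637
    x: enter (0,3) at t=0.3831 ← occupied
  → r_1 = 0.3831
beam 2: φ=-45°, α=240°
  dir = (cos 240°, sin 240°) = (-0.5000, -0.8660); from cell (1,3)
  next x-line at t=0.7400, next y-line at t=0.9815; Δt_x=2.0000, Δt_y=1.1547
    x: enter (0,3) at t=0.7400 ← occupied
  → r_2 = 0.7400
beam 3: φ=0°, α=285°
  dir = (cos 285°, sin 285°) = (0.2588, -0.9659); from cell (1,3)
  next x-line at t=2.4341, next y-line at t=0.8800; Δt_x=3.8637, Δt_y=1.0353
    y: enter (1,2) at t=0.8800
    y: enter (1,1) at t=1.9153
    x: enter (2,1) at t=2.4341
    y: enter (2,0) at t=2.9505 ← occupied
  → r_3 = 2.9505
beam 4: φ=45°, α=330°
  dir = (cos 330°, sin 330°) = (0.8660, -0.5000); from cell (1,3)
  next x-line at t=0.7275, next y-line at t=1.7000; Δt_x=1.1547, Δt_y=2.0000
    x: enter (2,3) at t=0.7275
    y: enter (2,2) at t=1.7000
    x: enter (3,2) at t=1.8822
    x: enter (4,2) at t=3.0369
    y: enter (4,1) at t=3.7000
    x: enter (5,1) at t=4.1916 ← occupied
  → r_4 = 4.1916
beam 5: φ=90°, α=15°
  dir = (cos 15°, sin 15°) = (0.9659, 0.2588); from cell (1,3)
  next x-line at t=0.6522, next y-line at t=0.5796; Δt_x=1.0353, Δt_y=3.8637
    y: enter (1,4) at t=0.5796
    x: enter (2,4) at t=0.6522
    x: enter (3,4) at t=1.6875
    x: enter (4,4) at t=2.7228
    x: enter (5,4) at t=3.7581 ← occupied
  → r_5 = 3.7581

ranges = [0.3831, 0.7400, 2.9505, 4.1916, 3.7581]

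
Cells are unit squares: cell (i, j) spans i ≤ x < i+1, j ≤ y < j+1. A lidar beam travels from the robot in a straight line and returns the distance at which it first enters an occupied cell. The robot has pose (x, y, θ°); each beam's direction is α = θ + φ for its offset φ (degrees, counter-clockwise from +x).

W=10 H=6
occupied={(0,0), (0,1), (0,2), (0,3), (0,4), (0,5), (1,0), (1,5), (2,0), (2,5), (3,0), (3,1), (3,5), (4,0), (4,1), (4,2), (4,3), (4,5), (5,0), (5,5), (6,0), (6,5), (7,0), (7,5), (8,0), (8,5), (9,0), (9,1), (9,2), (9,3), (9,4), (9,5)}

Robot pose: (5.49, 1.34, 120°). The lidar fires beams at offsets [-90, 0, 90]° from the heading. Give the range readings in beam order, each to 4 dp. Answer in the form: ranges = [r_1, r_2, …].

beam 1: φ=-90°, α=30°
  dir = (cos 30°, sin 30°) = (0.8660, 0.5000); from cell (5,1)
  next x-line at t=0.5889, next y-line at t=1.3200; Δt_x=1.1547, Δt_y=2.0000
    x: enter (6,1) at t=0.5889
    y: enter (6,2) at t=1.3200
    x: enter (7,2) at t=1.7436
    x: enter (8,2) at t=2.8983
    y: enter (8,3) at t=3.3200
    x: enter (9,3) at t=4.0530 ← occupied
  → r_1 = 4.0530
beam 2: φ=0°, α=120°
  dir = (cos 120°, sin 120°) = (-0.5000, 0.8660); from cell (5,1)
  next x-line at t=0.9800, next y-line at t=0.7621; Δt_x=2.0000, Δt_y=1.1547
    y: enter (5,2) at t=0.7621
    x: enter (4,2) at t=0.9800 ← occupied
  → r_2 = 0.9800
beam 3: φ=90°, α=210°
  dir = (cos 210°, sin 210°) = (-0.8660, -0.5000); from cell (5,1)
  next x-line at t=0.5658, next y-line at t=0.6800; Δt_x=1.1547, Δt_y=2.0000
    x: enter (4,1) at t=0.5658 ← occupied
  → r_3 = 0.5658

ranges = [4.0530, 0.9800, 0.5658]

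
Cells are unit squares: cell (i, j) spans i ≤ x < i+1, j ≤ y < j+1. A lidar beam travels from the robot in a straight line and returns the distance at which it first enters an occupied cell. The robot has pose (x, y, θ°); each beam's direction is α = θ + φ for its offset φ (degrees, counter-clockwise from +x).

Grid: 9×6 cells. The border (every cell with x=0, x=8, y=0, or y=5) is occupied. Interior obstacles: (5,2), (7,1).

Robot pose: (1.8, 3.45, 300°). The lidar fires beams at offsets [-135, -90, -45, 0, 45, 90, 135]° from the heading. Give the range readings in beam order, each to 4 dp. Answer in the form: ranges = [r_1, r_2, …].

beam 1: φ=-135°, α=165°
  d=(-0.9659,0.2588)  start (1,3)  tX=0.8282 tY=2.1250  stride 1/|dx|=1.0353 1/|dy|=3.8637
    cross x-line → (0,3), t=0.8282 (wall)
  → r_1 = 0.8282
beam 2: φ=-90°, α=210°
  d=(-0.8660,-0.5000)  start (1,3)  tX=0.9238 tY=0.9000  stride 1/|dx|=1.1547 1/|dy|=2.0000
    cross y-line → (1,2), t=0.9000
    cross x-line → (0,2), t=0.9238 (wall)
  → r_2 = 0.9238
beam 3: φ=-45°, α=255°
  d=(-0.2588,-0.9659)  start (1,3)  tX=3.0910 tY=0.4659  stride 1/|dx|=3.8637 1/|dy|=1.0353
    cross y-line → (1,2), t=0.4659
    cross y-line → (1,1), t=1.5012
    cross y-line → (1,0), t=2.5364 (wall)
  → r_3 = 2.5364
beam 4: φ=0°, α=300°
  d=(0.5000,-0.8660)  start (1,3)  tX=0.4000 tY=0.5196  stride 1/|dx|=2.0000 1/|dy|=1.1547
    cross x-line → (2,3), t=0.4000
    cross y-line → (2,2), t=0.5196
    cross y-line → (2,1), t=1.6743
    cross x-line → (3,1), t=2.4000
    cross y-line → (3,0), t=2.8290 (wall)
  → r_4 = 2.8290
beam 5: φ=45°, α=345°
  d=(0.9659,-0.2588)  start (1,3)  tX=0.2071 tY=1.7387  stride 1/|dx|=1.0353 1/|dy|=3.8637
    cross x-line → (2,3), t=0.2071
    cross x-line → (3,3), t=1.2423
    cross y-line → (3,2), t=1.7387
    cross x-line → (4,2), t=2.2776
    cross x-line → (5,2), t=3.3129 (wall)
  → r_5 = 3.3129
beam 6: φ=90°, α=30°
  d=(0.8660,0.5000)  start (1,3)  tX=0.2309 tY=1.1000  stride 1/|dx|=1.1547 1/|dy|=2.0000
    cross x-line → (2,3), t=0.2309
    cross y-line → (2,4), t=1.1000
    cross x-line → (3,4), t=1.3856
    cross x-line → (4,4), t=2.5403
    cross y-line → (4,5), t=3.1000 (wall)
  → r_6 = 3.1000
beam 7: φ=135°, α=75°
  d=(0.2588,0.9659)  start (1,3)  tX=0.7727 tY=0.5694  stride 1/|dx|=3.8637 1/|dy|=1.0353
    cross y-line → (1,4), t=0.5694
    cross x-line → (2,4), t=0.7727
    cross y-line → (2,5), t=1.6047 (wall)
  → r_7 = 1.6047

ranges = [0.8282, 0.9238, 2.5364, 2.8290, 3.3129, 3.1000, 1.6047]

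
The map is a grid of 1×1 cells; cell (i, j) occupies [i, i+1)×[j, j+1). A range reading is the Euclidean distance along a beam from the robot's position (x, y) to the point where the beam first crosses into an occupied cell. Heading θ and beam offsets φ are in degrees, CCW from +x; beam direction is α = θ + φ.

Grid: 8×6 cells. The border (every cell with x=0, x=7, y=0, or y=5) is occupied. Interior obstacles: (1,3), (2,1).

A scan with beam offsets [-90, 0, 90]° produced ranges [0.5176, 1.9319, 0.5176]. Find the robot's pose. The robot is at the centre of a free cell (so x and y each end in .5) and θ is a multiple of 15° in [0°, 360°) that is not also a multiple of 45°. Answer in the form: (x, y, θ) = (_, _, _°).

(x, y, θ) = (1.5, 4.5, 15°)

Enumerate (i+0.5, j+0.5, θ) over the 22 free cells and 16 admissible headings. For each, cast all 3 beams and compare to the given ranges.
  (5.5, 1.5, 60°): beam 1 = 1.0000 ≠ 0.5176 ✗
  (4.5, 4.5, 240°): beam 1 = 1.0000 ≠ 0.5176 ✗
  (1.5, 2.5, 345°): beam 1 = 1.5529 ≠ 0.5176 ✗
  …
  (1.5, 4.5, 15°): r_1=0.5176, r_2=1.9319, r_3=0.5176 — all match ✓
Only this pose fits every beam.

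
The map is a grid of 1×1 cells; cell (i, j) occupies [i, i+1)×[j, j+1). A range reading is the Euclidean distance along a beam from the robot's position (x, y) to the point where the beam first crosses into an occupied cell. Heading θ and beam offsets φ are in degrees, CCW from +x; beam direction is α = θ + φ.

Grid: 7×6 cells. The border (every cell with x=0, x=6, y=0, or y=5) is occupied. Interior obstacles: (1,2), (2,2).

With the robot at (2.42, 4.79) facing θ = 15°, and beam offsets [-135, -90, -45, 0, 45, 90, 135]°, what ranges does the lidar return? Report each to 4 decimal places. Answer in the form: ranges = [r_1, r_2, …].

ranges = [2.0669, 1.8531, 4.1338, 0.8114, 0.2425, 0.2174, 0.4200]

beam 1: φ=-135°, α=240°
  cosα=-0.5000 sinα=-0.8660 | (2,4) | tMaxX 0.8400 tMaxY 0.9122 | tΔX 2.0000 tΔY 1.1547
    t=0.8400 [x] (1,4)
    t=0.9122 [y] (1,3)
    t=2.0669 [y] (1,2) — stop
  → r_1 = 2.0669
beam 2: φ=-90°, α=285°
  cosα=0.2588 sinα=-0.9659 | (2,4) | tMaxX 2.2409 tMaxY 0.8179 | tΔX 3.8637 tΔY 1.0353
    t=0.8179 [y] (2,3)
    t=1.8531 [y] (2,2) — stop
  → r_2 = 1.8531
beam 3: φ=-45°, α=330°
  cosα=0.8660 sinα=-0.5000 | (2,4) | tMaxX 0.6697 tMaxY 1.5800 | tΔX 1.1547 tΔY 2.0000
    t=0.6697 [x] (3,4)
    t=1.5800 [y] (3,3)
    t=1.8244 [x] (4,3)
    t=2.9791 [x] (5,3)
    t=3.5800 [y] (5,2)
    t=4.1338 [x] (6,2) — stop
  → r_3 = 4.1338
beam 4: φ=0°, α=15°
  cosα=0.9659 sinα=0.2588 | (2,4) | tMaxX 0.6005 tMaxY 0.8114 | tΔX 1.0353 tΔY 3.8637
    t=0.6005 [x] (3,4)
    t=0.8114 [y] (3,5) — stop
  → r_4 = 0.8114
beam 5: φ=45°, α=60°
  cosα=0.5000 sinα=0.8660 | (2,4) | tMaxX 1.1600 tMaxY 0.2425 | tΔX 2.0000 tΔY 1.1547
    t=0.2425 [y] (2,5) — stop
  → r_5 = 0.2425
beam 6: φ=90°, α=105°
  cosα=-0.2588 sinα=0.9659 | (2,4) | tMaxX 1.6228 tMaxY 0.2174 | tΔX 3.8637 tΔY 1.0353
    t=0.2174 [y] (2,5) — stop
  → r_6 = 0.2174
beam 7: φ=135°, α=150°
  cosα=-0.8660 sinα=0.5000 | (2,4) | tMaxX 0.4850 tMaxY 0.4200 | tΔX 1.1547 tΔY 2.0000
    t=0.4200 [y] (2,5) — stop
  → r_7 = 0.4200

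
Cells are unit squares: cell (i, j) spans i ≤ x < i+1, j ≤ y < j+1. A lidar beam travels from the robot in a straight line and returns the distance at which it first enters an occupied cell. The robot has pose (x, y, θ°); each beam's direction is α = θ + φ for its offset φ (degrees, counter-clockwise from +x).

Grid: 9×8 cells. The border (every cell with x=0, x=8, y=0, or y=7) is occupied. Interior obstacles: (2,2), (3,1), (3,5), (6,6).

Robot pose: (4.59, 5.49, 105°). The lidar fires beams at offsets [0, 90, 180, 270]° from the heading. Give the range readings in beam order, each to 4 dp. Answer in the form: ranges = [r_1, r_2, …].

ranges = [1.5633, 0.6108, 4.6484, 1.9705]

beam 1: φ=0°, α=105°
  direction (-0.2588, 0.9659); cell (4,5); t to first gridline: x 2.2796, y 0.5280 (then +3.8637 / +1.0353)
    (4,6) via y @ 0.5280
    (4,7) via y @ 1.5633  # hit
  → r_1 = 1.5633
beam 2: φ=90°, α=195°
  direction (-0.9659, -0.2588); cell (4,5); t to first gridline: x 0.6108, y 1.8932 (then +1.0353 / +3.8637)
    (3,5) via x @ 0.6108  # hit
  → r_2 = 0.6108
beam 3: φ=180°, α=285°
  direction (0.2588, -0.9659); cell (4,5); t to first gridline: x 1.5841, y 0.5073 (then +3.8637 / +1.0353)
    (4,4) via y @ 0.5073
    (4,3) via y @ 1.5426
    (5,3) via x @ 1.5841
    (5,2) via y @ 2.5778
    (5,1) via y @ 3.6131
    (5,0) via y @ 4.6484  # hit
  → r_3 = 4.6484
beam 4: φ=270°, α=15°
  direction (0.9659, 0.2588); cell (4,5); t to first gridline: x 0.4245, y 1.9705 (then +1.0353 / +3.8637)
    (5,5) via x @ 0.4245
    (6,5) via x @ 1.4597
    (6,6) via y @ 1.9705  # hit
  → r_4 = 1.9705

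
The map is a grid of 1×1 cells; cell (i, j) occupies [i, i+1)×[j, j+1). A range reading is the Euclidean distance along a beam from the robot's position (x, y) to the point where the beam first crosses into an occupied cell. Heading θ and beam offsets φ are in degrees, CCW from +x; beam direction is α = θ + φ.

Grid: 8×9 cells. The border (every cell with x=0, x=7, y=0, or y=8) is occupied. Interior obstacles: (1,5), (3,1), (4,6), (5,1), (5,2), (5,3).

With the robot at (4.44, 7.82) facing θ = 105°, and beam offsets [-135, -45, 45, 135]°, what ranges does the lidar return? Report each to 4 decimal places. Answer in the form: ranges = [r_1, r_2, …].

beam 1: φ=-135°, α=330°
  dir = (cos 330°, sin 330°) = (0.8660, -0.5000); from cell (4,7)
  next x-line at t=0.6466, next y-line at t=1.6400; Δt_x=1.1547, Δt_y=2.0000
    x: enter (5,7) at t=0.6466
    y: enter (5,6) at t=1.6400
    x: enter (6,6) at t=1.8013
    x: enter (7,6) at t=2.9560 ← occupied
  → r_1 = 2.9560
beam 2: φ=-45°, α=60°
  dir = (cos 60°, sin 60°) = (0.5000, 0.8660); from cell (4,7)
  next x-line at t=1.1200, next y-line at t=0.2078; Δt_x=2.0000, Δt_y=1.1547
    y: enter (4,8) at t=0.2078 ← occupied
  → r_2 = 0.2078
beam 3: φ=45°, α=150°
  dir = (cos 150°, sin 150°) = (-0.8660, 0.5000); from cell (4,7)
  next x-line at t=0.5081, next y-line at t=0.3600; Δt_x=1.1547, Δt_y=2.0000
    y: enter (4,8) at t=0.3600 ← occupied
  → r_3 = 0.3600
beam 4: φ=135°, α=240°
  dir = (cos 240°, sin 240°) = (-0.5000, -0.8660); from cell (4,7)
  next x-line at t=0.8800, next y-line at t=0.9469; Δt_x=2.0000, Δt_y=1.1547
    x: enter (3,7) at t=0.8800
    y: enter (3,6) at t=0.9469
    y: enter (3,5) at t=2.1016
    x: enter (2,5) at t=2.8800
    y: enter (2,4) at t=3.2563
    y: enter (2,3) at t=4.4110
    x: enter (1,3) at t=4.8800
    y: enter (1,2) at t=5.5657
    y: enter (1,1) at t=6.7204
    x: enter (0,1) at t=6.8800 ← occupied
  → r_4 = 6.8800

ranges = [2.9560, 0.2078, 0.3600, 6.8800]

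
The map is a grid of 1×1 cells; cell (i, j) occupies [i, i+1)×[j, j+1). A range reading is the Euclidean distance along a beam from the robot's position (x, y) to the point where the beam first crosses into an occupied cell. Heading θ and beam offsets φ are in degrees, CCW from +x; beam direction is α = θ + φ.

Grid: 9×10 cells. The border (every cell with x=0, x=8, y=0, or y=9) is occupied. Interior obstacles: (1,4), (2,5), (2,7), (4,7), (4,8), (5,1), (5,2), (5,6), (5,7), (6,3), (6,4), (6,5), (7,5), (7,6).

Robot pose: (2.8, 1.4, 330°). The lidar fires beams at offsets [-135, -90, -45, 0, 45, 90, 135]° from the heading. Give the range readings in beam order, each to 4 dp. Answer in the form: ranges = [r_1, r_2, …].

beam 1: φ=-135°, α=195°
  d=(-0.9659,-0.2588)  start (2,1)  tX=0.8282 tY=1.5455  stride 1/|dx|=1.0353 1/|dy|=3.8637
    cross x-line → (1,1), t=0.8282
    cross y-line → (1,0), t=1.5455 (wall)
  → r_1 = 1.5455
beam 2: φ=-90°, α=240°
  d=(-0.5000,-0.8660)  start (2,1)  tX=1.6000 tY=0.4619  stride 1/|dx|=2.0000 1/|dy|=1.1547
    cross y-line → (2,0), t=0.4619 (wall)
  → r_2 = 0.4619
beam 3: φ=-45°, α=285°
  d=(0.2588,-0.9659)  start (2,1)  tX=0.7727 tY=0.4141  stride 1/|dx|=3.8637 1/|dy|=1.0353
    cross y-line → (2,0), t=0.4141 (wall)
  → r_3 = 0.4141
beam 4: φ=0°, α=330°
  d=(0.8660,-0.5000)  start (2,1)  tX=0.2309 tY=0.8000  stride 1/|dx|=1.1547 1/|dy|=2.0000
    cross x-line → (3,1), t=0.2309
    cross y-line → (3,0), t=0.8000 (wall)
  → r_4 = 0.8000
beam 5: φ=45°, α=15°
  d=(0.9659,0.2588)  start (2,1)  tX=0.2071 tY=2.3182  stride 1/|dx|=1.0353 1/|dy|=3.8637
    cross x-line → (3,1), t=0.2071
    cross x-line → (4,1), t=1.2423
    cross x-line → (5,1), t=2.2776 (wall)
  → r_5 = 2.2776
beam 6: φ=90°, α=60°
  d=(0.5000,0.8660)  start (2,1)  tX=0.4000 tY=0.6928  stride 1/|dx|=2.0000 1/|dy|=1.1547
    cross x-line → (3,1), t=0.4000
    cross y-line → (3,2), t=0.6928
    cross y-line → (3,3), t=1.8475
    cross x-line → (4,3), t=2.4000
    cross y-line → (4,4), t=3.0022
    cross y-line → (4,5), t=4.1569
    cross x-line → (5,5), t=4.4000
    cross y-line → (5,6), t=5.3116 (wall)
  → r_6 = 5.3116
beam 7: φ=135°, α=105°
  d=(-0.2588,0.9659)  start (2,1)  tX=3.0910 tY=0.6212  stride 1/|dx|=3.8637 1/|dy|=1.0353
    cross y-line → (2,2), t=0.6212
    cross y-line → (2,3), t=1.6564
    cross y-line → (2,4), t=2.6917
    cross x-line → (1,4), t=3.0910 (wall)
  → r_7 = 3.0910

ranges = [1.5455, 0.4619, 0.4141, 0.8000, 2.2776, 5.3116, 3.0910]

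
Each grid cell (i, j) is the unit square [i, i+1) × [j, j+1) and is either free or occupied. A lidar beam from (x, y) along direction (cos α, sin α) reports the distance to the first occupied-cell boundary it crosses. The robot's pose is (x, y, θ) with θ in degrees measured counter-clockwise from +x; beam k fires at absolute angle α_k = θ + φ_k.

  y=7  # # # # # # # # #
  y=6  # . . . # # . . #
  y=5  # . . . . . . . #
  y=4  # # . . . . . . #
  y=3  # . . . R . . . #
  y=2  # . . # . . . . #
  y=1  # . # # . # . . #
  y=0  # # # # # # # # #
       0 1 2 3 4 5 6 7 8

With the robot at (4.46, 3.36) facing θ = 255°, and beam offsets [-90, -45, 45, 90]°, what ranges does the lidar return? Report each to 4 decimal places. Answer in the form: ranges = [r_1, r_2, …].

ranges = [2.5468, 0.7200, 1.5704, 3.6649]

beam 1: φ=-90°, α=165°
  d=(-0.9659,0.2588)  start (4,3)  tX=0.4762 tY=2.4728  stride 1/|dx|=1.0353 1/|dy|=3.8637
    cross x-line → (3,3), t=0.4762
    cross x-line → (2,3), t=1.5115
    cross y-line → (2,4), t=2.4728
    cross x-line → (1,4), t=2.5468 (wall)
  → r_1 = 2.5468
beam 2: φ=-45°, α=210°
  d=(-0.8660,-0.5000)  start (4,3)  tX=0.5312 tY=0.7200  stride 1/|dx|=1.1547 1/|dy|=2.0000
    cross x-line → (3,3), t=0.5312
    cross y-line → (3,2), t=0.7200 (wall)
  → r_2 = 0.7200
beam 3: φ=45°, α=300°
  d=(0.5000,-0.8660)  start (4,3)  tX=1.0800 tY=0.4157  stride 1/|dx|=2.0000 1/|dy|=1.1547
    cross y-line → (4,2), t=0.4157
    cross x-line → (5,2), t=1.0800
    cross y-line → (5,1), t=1.5704 (wall)
  → r_3 = 1.5704
beam 4: φ=90°, α=345°
  d=(0.9659,-0.2588)  start (4,3)  tX=0.5590 tY=1.3909  stride 1/|dx|=1.0353 1/|dy|=3.8637
    cross x-line → (5,3), t=0.5590
    cross y-line → (5,2), t=1.3909
    cross x-line → (6,2), t=1.5943
    cross x-line → (7,2), t=2.6296
    cross x-line → (8,2), t=3.6649 (wall)
  → r_4 = 3.6649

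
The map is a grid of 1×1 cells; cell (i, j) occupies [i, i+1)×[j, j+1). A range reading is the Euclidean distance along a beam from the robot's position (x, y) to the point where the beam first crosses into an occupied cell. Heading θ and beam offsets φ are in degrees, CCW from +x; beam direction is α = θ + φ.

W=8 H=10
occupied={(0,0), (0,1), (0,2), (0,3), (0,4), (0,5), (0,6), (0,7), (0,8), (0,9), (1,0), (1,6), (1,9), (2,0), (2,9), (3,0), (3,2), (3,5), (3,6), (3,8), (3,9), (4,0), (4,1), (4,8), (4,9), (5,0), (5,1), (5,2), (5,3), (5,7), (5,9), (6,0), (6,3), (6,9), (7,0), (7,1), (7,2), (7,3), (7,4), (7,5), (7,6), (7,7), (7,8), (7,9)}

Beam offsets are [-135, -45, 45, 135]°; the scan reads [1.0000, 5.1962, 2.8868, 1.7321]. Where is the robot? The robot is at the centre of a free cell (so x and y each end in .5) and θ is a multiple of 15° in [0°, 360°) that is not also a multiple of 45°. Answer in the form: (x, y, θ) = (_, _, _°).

Enumerate (i+0.5, j+0.5, θ) over the 36 free cells and 16 admissible headings. For each, cast all 4 beams and compare to the given ranges.
  (4.5, 5.5, 195°): beam 1 = 1.7321 ≠ 1.0000 ✗
  (6.5, 7.5, 195°): beam 2 = 0.5774 ≠ 5.1962 ✗
  (1.5, 2.5, 150°): beam 1 = 1.5529 ≠ 1.0000 ✗
  …
  (2.5, 3.5, 75°): r_1=1.0000, r_2=5.1962, r_3=2.8868, r_4=1.7321 — all match ✓
No second candidate reproduces the full scan.

(x, y, θ) = (2.5, 3.5, 75°)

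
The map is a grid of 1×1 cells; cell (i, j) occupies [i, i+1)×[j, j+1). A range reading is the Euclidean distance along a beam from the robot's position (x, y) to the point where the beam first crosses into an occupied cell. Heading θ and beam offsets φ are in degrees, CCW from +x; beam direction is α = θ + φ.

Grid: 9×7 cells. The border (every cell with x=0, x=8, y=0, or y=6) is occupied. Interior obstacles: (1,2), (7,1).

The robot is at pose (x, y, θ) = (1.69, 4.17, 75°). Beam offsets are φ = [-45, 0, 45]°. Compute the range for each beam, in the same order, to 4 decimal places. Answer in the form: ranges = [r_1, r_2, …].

ranges = [3.6600, 1.8946, 1.3800]

beam 1: φ=-45°, α=30°
  direction (0.8660, 0.5000); cell (1,4); t to first gridline: x 0.3580, y 1.6600 (then +1.1547 / +2.0000)
    (2,4) via x @ 0.3580
    (3,4) via x @ 1.5127
    (3,5) via y @ 1.6600
    (4,5) via x @ 2.6674
    (4,6) via y @ 3.6600  # hit
  → r_1 = 3.6600
beam 2: φ=0°, α=75°
  direction (0.2588, 0.9659); cell (1,4); t to first gridline: x 1.1977, y 0.8593 (then +3.8637 / +1.0353)
    (1,5) via y @ 0.8593
    (2,5) via x @ 1.1977
    (2,6) via y @ 1.8946  # hit
  → r_2 = 1.8946
beam 3: φ=45°, α=120°
  direction (-0.5000, 0.8660); cell (1,4); t to first gridline: x 1.3800, y 0.9584 (then +2.0000 / +1.1547)
    (1,5) via y @ 0.9584
    (0,5) via x @ 1.3800  # hit
  → r_3 = 1.3800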